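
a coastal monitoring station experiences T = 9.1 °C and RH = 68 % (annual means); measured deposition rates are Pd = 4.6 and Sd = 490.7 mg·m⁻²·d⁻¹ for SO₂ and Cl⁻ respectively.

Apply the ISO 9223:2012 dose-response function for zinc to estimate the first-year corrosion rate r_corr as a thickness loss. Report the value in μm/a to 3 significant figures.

zinc: T≤10 °C ⇒ hinge +0.038·(9.1−10) = -0.0342
  Pd branch = 0.0129·Pd^0.44·e^(0.046·RH+f) = 0.557 μm/a
  Cl⁻ term: 0.0175·490.7^0.57·exp(0.008·68+0.085·9.1) = 2.234
  sum: 0.557 + 2.234 → r_corr = 2.79 μm/a

r_corr = 2.79 μm/a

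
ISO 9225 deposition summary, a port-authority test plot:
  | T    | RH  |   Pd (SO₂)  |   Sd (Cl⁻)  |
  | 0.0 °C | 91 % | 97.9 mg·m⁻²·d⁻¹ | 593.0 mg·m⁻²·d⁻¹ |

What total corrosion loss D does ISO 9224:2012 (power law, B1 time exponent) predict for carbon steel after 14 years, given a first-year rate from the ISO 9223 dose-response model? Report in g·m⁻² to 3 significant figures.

carbon steel: f(T) = +0.150·(T−10) [T≤10 °C] = -1.5000
  SO₂ term: 1.77·97.9^0.52·exp(0.02·91-1.5000) = 26.43
  Cl⁻ term: 0.102·593.0^0.62·exp(0.033·91+0.04·0.0) = 107.7
  sum: 26.43 + 107.7 → r_corr = 134.1 μm/a
Long-term exponent b (ISO 9224 Table 2, B1) = 0.523
  D(14) = 134.1 × 14^0.523 = 134.1 × 3.976 = 533.2 μm
  Mass loss = 533.2 μm × 7.85 g/cm³ = 4185 g·m⁻²

D(14) = 4.19e+03 g·m⁻²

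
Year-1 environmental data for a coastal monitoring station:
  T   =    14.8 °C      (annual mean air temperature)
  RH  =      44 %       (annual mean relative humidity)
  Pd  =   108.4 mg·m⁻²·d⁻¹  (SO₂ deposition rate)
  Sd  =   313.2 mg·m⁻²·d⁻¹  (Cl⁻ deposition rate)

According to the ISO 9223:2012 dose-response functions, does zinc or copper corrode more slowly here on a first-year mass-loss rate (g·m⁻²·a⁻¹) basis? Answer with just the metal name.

copper

zinc: temperature factor f = -0.071·(4.8) = -0.3408
  sulphur-dioxide contribution → 0.5458 μm/a
  chloride contribution → 2.317 μm/a
  ⇒ r_corr(zinc) = 2.862 μm/a
  mass loss = 2.862 μm/a × 7.14 g/cm³ = 20.44 g·m⁻²·a⁻¹
copper: T>10 °C ⇒ hinge -0.080·(14.8−10) = -0.3840
  sulphur-dioxide contribution → 0.1637 μm/a
  chloride contribution → 0.4869 μm/a
  total first-year rate 0.6506 μm/a
  mass loss = 0.6506 μm/a × 8.96 g/cm³ = 5.83 g·m⁻²·a⁻¹
Ordering by g·m⁻²·a⁻¹: zinc (20.4) > copper (5.83)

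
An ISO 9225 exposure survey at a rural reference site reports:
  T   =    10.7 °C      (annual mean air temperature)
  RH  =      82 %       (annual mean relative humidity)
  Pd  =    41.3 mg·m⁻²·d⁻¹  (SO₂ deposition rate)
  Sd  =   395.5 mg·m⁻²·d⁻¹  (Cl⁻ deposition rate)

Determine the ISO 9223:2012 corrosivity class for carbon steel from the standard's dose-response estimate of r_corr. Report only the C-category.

carbon steel: f(T) = -0.054·(T−10) [T>10 °C] = -0.0378
  sulphur-dioxide contribution → 60.83 μm/a
  chloride contribution → 95.48 μm/a
  total first-year rate 156.3 μm/a
Category bounds: 80…200 μm/a bracket r_corr ⇒ C5

C5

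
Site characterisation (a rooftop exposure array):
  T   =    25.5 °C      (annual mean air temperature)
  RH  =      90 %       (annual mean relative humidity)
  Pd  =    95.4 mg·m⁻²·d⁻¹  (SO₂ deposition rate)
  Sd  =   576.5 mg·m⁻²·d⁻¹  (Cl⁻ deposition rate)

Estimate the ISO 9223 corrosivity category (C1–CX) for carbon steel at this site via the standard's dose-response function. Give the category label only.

carbon steel: temperature factor f = -0.054·(15.5) = -0.8370
  SO₂ term: 1.77·95.4^0.52·exp(0.02·90-0.8370) = 49.61
  Sd branch = 0.102·Sd^0.62·e^(0.033·RH+0.04·T) = 283.9 μm/a
  sum: 49.61 + 283.9 → r_corr = 333.5 μm/a
ISO 9223 Table 2 (carbon steel): 200 < 333 ≤ 700 μm/a ⇒ CX

CX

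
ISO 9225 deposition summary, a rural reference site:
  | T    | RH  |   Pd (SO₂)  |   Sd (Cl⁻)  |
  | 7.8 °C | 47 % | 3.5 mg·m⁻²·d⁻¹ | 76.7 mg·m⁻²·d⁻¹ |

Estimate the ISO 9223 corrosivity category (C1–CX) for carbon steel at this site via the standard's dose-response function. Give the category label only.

C2

carbon steel: f(T) = +0.150·(T−10) [T≤10 °C] = -0.3300
  sulphur-dioxide contribution → 6.249 μm/a
  chloride contribution → 9.689 μm/a
  total first-year rate 15.94 μm/a
Category bounds: 1.3…25 μm/a bracket r_corr ⇒ C2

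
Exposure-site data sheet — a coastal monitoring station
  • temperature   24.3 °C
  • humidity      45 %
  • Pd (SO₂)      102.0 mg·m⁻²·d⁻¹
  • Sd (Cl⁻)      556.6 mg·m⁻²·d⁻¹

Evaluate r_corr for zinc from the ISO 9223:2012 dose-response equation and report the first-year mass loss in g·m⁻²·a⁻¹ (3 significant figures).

r_corr = 53.9 g·m⁻²·a⁻¹

zinc: f(T) = -0.071·(T−10) [T>10 °C] = -1.0153
  Pd branch = 0.0129·Pd^0.44·e^(0.046·RH+f) = 0.2834 μm/a
  Cl⁻ term: 0.0175·556.6^0.57·exp(0.008·45+0.085·24.3) = 7.267
  r_corr = 0.2834 + 7.267 = 7.551 μm/a
Convert to mass loss: 7.551 μm/a × 7.14 g/cm³ = 53.91 g·m⁻²·a⁻¹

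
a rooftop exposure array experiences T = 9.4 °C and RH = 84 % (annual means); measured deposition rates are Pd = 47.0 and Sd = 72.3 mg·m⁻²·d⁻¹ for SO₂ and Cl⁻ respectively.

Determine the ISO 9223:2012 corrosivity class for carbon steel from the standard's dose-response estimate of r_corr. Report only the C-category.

carbon steel: temperature factor f = +0.150·(-0.6) = -0.0900
  Pd branch = 1.77·Pd^0.52·e^(0.02·RH+f) = 64.27 μm/a
  Cl⁻ term: 0.102·72.3^0.62·exp(0.033·84+0.04·9.4) = 33.76
  sum: 64.27 + 33.76 → r_corr = 98.03 μm/a
Category bounds: 80…200 μm/a bracket r_corr ⇒ C5

C5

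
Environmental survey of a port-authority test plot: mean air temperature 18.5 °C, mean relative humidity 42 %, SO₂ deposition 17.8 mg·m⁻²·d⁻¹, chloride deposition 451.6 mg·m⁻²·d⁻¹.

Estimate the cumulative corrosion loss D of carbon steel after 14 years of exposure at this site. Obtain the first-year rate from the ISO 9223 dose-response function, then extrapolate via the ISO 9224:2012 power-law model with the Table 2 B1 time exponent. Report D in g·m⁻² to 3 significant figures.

carbon steel: T>10 °C ⇒ hinge -0.054·(18.5−10) = -0.4590
  Pd branch = 1.77·Pd^0.52·e^(0.02·RH+f) = 11.58 μm/a
  Sd branch = 0.102·Sd^0.62·e^(0.033·RH+0.04·T) = 37.83 μm/a
  sum: 11.58 + 37.83 → r_corr = 49.41 μm/a
Long-term exponent b (ISO 9224 Table 2, B1) = 0.523
  D(14) = 49.41 × 14^0.523 = 49.41 × 3.976 = 196.4 μm
  Mass loss = 196.4 μm × 7.85 g/cm³ = 1542 g·m⁻²

D(14) = 1.54e+03 g·m⁻²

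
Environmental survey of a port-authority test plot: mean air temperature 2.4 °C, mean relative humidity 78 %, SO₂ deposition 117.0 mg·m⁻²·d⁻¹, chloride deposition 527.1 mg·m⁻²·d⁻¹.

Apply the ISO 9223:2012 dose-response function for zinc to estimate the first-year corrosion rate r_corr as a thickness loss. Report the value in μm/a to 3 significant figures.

zinc: temperature factor f = +0.038·(-7.6) = -0.2888
  SO₂ term: 0.0129·117.0^0.44·exp(0.046·78-0.2888) = 2.841
  Sd branch = 0.0175·Sd^0.57·e^(0.008·RH+0.085·T) = 1.426 μm/a
  r_corr = 2.841 + 1.426 = 4.267 μm/a

r_corr = 4.27 μm/a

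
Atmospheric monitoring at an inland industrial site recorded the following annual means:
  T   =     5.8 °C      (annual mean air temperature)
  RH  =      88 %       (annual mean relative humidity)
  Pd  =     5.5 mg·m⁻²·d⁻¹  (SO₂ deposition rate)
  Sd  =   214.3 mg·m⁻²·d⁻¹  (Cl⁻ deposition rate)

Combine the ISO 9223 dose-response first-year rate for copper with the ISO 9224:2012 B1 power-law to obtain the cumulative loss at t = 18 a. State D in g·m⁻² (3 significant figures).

D(18) = 139 g·m⁻²

copper: temperature factor f = +0.126·(-4.2) = -0.5292
  SO₂ term: 0.0053·5.5^0.26·exp(0.059·88-0.5292) = 0.8746
  Sd branch = 0.01025·Sd^0.27·e^(0.036·RH+0.049·T) = 1.378 μm/a
  sum: 0.8746 + 1.378 → r_corr = 2.253 μm/a
Power-law: D(18) = r_corr · 18^0.667
  D(18) = 2.253 × 18^0.667 = 2.253 × 6.875 = 15.49 μm
  Mass loss = 15.49 μm × 8.96 g/cm³ = 138.8 g·m⁻²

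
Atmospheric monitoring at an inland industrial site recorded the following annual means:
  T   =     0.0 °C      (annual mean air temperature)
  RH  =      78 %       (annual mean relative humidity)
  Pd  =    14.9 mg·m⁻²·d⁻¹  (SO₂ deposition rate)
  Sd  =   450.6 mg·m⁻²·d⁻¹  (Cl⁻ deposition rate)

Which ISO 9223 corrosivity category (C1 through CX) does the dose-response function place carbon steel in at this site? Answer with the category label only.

carbon steel: temperature factor f = +0.150·(-10.0) = -1.5000
  Pd branch = 1.77·Pd^0.52·e^(0.02·RH+f) = 7.658 μm/a
  Cl⁻ term: 0.102·450.6^0.62·exp(0.033·78+0.04·0.0) = 59.13
  r_corr = 7.658 + 59.13 = 66.79 μm/a
ISO 9223 Table 2 (carbon steel): 50 < 66.8 ≤ 80 μm/a ⇒ C4

C4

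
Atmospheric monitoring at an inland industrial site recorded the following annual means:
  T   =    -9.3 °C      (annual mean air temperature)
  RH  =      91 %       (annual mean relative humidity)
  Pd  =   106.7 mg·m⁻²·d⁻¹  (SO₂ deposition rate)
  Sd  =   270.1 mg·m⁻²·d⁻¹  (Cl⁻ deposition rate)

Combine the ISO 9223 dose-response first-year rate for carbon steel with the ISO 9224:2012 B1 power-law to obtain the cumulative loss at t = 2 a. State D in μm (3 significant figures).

carbon steel: T≤10 °C ⇒ hinge +0.150·(-9.3−10) = -2.8950
  sulphur-dioxide contribution → 6.851 μm/a
  chloride contribution → 45.58 μm/a
  total first-year rate 52.43 μm/a
ISO 9224: D(t) = r_corr · t^b with b = 0.523 (carbon steel, B1)
  D(2) = 52.43 × 2^0.523 = 52.43 × 1.437 = 75.34 μm

D(2) = 75.3 μm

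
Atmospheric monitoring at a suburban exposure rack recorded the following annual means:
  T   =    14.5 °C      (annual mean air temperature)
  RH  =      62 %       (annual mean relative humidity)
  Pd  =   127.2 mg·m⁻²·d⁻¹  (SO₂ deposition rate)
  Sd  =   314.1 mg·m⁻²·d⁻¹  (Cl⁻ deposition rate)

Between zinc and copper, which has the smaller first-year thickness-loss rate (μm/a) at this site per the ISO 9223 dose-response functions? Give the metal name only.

zinc: temperature factor f = -0.071·(4.5) = -0.3195
  Pd branch = 0.0129·Pd^0.44·e^(0.046·RH+f) = 1.369 μm/a
  Sd branch = 0.0175·Sd^0.57·e^(0.008·RH+0.085·T) = 2.612 μm/a
  sum: 1.369 + 2.612 → r_corr = 3.981 μm/a
copper: temperature factor f = -0.080·(4.5) = -0.3600
  Pd branch = 0.0053·Pd^0.26·e^(0.059·RH+f) = 0.5055 μm/a
  Sd branch = 0.01025·Sd^0.27·e^(0.036·RH+0.049·T) = 0.918 μm/a
  sum: 0.5055 + 0.918 → r_corr = 1.424 μm/a
Ordering by μm/a: zinc (3.98) > copper (1.42)

copper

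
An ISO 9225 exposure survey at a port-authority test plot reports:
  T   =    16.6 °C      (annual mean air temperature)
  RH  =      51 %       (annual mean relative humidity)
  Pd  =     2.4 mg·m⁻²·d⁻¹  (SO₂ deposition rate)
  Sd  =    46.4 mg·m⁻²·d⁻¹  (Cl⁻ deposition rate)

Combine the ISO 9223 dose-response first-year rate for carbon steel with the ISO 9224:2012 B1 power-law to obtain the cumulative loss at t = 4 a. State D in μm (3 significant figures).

carbon steel: T>10 °C ⇒ hinge -0.054·(16.6−10) = -0.3564
  SO₂ term: 1.77·2.4^0.52·exp(0.02·51-0.3564) = 5.419
  Sd branch = 0.102·Sd^0.62·e^(0.033·RH+0.04·T) = 11.51 μm/a
  r_corr = 5.419 + 11.51 = 16.93 μm/a
Power-law: D(4) = r_corr · 4^0.523
  D(4) = 16.93 × 4^0.523 = 16.93 × 2.065 = 34.96 μm

D(4) = 35.0 μm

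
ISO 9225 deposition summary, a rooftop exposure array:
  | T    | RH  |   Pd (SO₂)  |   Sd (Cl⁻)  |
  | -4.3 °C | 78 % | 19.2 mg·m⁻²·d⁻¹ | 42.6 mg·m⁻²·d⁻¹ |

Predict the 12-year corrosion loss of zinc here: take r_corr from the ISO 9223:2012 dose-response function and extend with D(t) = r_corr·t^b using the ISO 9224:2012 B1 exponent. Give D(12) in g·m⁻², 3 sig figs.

D(12) = 63.9 g·m⁻²

zinc: T≤10 °C ⇒ hinge +0.038·(-4.3−10) = -0.5434
  sulphur-dioxide contribution → 0.9942 μm/a
  chloride contribution → 0.1923 μm/a
  ⇒ r_corr(zinc) = 1.187 μm/a
Power-law: D(12) = r_corr · 12^0.813
  D(12) = 1.187 × 12^0.813 = 1.187 × 7.54 = 8.947 μm
  Mass loss = 8.947 μm × 7.14 g/cm³ = 63.88 g·m⁻²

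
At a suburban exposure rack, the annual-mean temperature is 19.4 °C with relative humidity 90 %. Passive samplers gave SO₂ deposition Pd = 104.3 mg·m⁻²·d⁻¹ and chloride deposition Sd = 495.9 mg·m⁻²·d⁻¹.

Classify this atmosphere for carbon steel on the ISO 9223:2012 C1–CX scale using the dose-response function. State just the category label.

CX

carbon steel: T>10 °C ⇒ hinge -0.054·(19.4−10) = -0.5076
  sulphur-dioxide contribution → 72.24 μm/a
  chloride contribution → 202.6 μm/a
  ⇒ r_corr(carbon steel) = 274.8 μm/a
Category bounds: 200…700 μm/a bracket r_corr ⇒ CX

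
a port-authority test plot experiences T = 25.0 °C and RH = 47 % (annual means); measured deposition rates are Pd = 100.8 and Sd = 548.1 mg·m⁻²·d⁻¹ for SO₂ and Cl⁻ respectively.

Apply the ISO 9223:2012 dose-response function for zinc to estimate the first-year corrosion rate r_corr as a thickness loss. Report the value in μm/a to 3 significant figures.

r_corr = 8.06 μm/a

zinc: f(T) = -0.071·(T−10) [T>10 °C] = -1.0650
  Pd branch = 0.0129·Pd^0.44·e^(0.046·RH+f) = 0.2941 μm/a
  Cl⁻ term: 0.0175·548.1^0.57·exp(0.008·47+0.085·25.0) = 7.769
  r_corr = 0.2941 + 7.769 = 8.063 μm/a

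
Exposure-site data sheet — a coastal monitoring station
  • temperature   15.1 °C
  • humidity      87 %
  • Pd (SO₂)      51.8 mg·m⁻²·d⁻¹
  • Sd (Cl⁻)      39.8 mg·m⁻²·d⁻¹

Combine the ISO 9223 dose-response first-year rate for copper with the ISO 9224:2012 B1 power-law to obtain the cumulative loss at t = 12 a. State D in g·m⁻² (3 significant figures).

copper: temperature factor f = -0.080·(5.1) = -0.4080
  Pd branch = 0.0053·Pd^0.26·e^(0.059·RH+f) = 1.667 μm/a
  Cl⁻ term: 0.01025·39.8^0.27·exp(0.036·87+0.049·15.1) = 1.331
  r_corr = 1.667 + 1.331 = 2.999 μm/a
Power-law: D(12) = r_corr · 12^0.667
  D(12) = 2.999 × 12^0.667 = 2.999 × 5.246 = 15.73 μm
  Mass loss = 15.73 μm × 8.96 g/cm³ = 140.9 g·m⁻²

D(12) = 141 g·m⁻²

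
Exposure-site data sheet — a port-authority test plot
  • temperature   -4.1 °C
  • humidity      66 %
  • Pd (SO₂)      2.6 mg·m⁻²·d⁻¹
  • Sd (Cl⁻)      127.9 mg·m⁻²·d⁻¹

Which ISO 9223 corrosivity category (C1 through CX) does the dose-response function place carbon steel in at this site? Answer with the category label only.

carbon steel: temperature factor f = +0.150·(-14.1) = -2.1150
  SO₂ term: 1.77·2.6^0.52·exp(0.02·66-2.1150) = 1.314
  Sd branch = 0.102·Sd^0.62·e^(0.033·RH+0.04·T) = 15.47 μm/a
  r_corr = 1.314 + 15.47 = 16.79 μm/a
ISO 9223 Table 2 (carbon steel): 1.3 < 16.8 ≤ 25 μm/a ⇒ C2

C2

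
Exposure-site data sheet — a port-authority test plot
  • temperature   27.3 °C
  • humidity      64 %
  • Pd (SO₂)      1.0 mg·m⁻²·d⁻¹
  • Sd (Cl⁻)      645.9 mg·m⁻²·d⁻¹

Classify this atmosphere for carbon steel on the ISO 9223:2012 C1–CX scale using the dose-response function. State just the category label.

carbon steel: f(T) = -0.054·(T−10) [T>10 °C] = -0.9342
  sulphur-dioxide contribution → 2.501 μm/a
  chloride contribution → 138.8 μm/a
  ⇒ r_corr(carbon steel) = 141.3 μm/a
141 μm/a falls in (80, 200] for carbon steel → category C5

C5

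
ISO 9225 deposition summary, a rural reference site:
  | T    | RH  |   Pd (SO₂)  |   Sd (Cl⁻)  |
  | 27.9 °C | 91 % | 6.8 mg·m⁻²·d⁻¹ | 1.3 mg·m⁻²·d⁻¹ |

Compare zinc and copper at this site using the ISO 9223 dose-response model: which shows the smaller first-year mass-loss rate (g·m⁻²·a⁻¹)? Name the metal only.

zinc

zinc: T>10 °C ⇒ hinge -0.071·(27.9−10) = -1.2709
  sulphur-dioxide contribution → 0.5532 μm/a
  chloride contribution → 0.4509 μm/a
  ⇒ r_corr(zinc) = 1.004 μm/a
  mass loss = 1.004 μm/a × 7.14 g/cm³ = 7.169 g·m⁻²·a⁻¹
copper: f(T) = -0.080·(T−10) [T>10 °C] = -1.4320
  sulphur-dioxide contribution → 0.4472 μm/a
  chloride contribution → 1.143 μm/a
  total first-year rate 1.59 μm/a
  mass loss = 1.59 μm/a × 8.96 g/cm³ = 14.25 g·m⁻²·a⁻¹
Ordering by g·m⁻²·a⁻¹: copper (14.2) > zinc (7.17)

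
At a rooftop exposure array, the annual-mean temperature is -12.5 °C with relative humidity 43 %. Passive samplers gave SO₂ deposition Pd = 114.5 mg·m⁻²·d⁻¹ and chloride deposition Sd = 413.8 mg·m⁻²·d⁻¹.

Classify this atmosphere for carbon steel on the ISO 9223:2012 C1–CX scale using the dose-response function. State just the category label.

carbon steel: temperature factor f = +0.150·(-22.5) = -3.3750
  SO₂ term: 1.77·114.5^0.52·exp(0.02·43-3.3750) = 1.684
  Sd branch = 0.102·Sd^0.62·e^(0.033·RH+0.04·T) = 10.72 μm/a
  r_corr = 1.684 + 10.72 = 12.4 μm/a
12.4 μm/a falls in (1.3, 25] for carbon steel → category C2

C2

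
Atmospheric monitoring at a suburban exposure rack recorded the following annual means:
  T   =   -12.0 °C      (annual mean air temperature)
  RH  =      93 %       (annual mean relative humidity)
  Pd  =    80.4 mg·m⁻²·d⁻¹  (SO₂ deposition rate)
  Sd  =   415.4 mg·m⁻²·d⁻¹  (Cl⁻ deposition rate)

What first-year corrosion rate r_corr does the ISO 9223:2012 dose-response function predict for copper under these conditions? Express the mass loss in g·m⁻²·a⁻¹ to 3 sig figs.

r_corr = 9.63 g·m⁻²·a⁻¹

copper: T≤10 °C ⇒ hinge +0.126·(-12.0−10) = -2.7720
  sulphur-dioxide contribution → 0.2505 μm/a
  chloride contribution → 0.8248 μm/a
  total first-year rate 1.075 μm/a
Convert to mass loss: 1.075 μm/a × 8.96 g/cm³ = 9.635 g·m⁻²·a⁻¹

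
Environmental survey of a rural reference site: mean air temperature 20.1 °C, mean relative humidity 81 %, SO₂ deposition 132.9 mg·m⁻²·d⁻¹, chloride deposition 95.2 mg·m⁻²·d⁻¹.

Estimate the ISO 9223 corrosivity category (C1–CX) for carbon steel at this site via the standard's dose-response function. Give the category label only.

carbon steel: temperature factor f = -0.054·(10.1) = -0.5454
  SO₂ term: 1.77·132.9^0.52·exp(0.02·81-0.5454) = 65.9
  Cl⁻ term: 0.102·95.2^0.62·exp(0.033·81+0.04·20.1) = 55.64
  r_corr = 65.9 + 55.64 = 121.5 μm/a
ISO 9223 Table 2 (carbon steel): 80 < 122 ≤ 200 μm/a ⇒ C5

C5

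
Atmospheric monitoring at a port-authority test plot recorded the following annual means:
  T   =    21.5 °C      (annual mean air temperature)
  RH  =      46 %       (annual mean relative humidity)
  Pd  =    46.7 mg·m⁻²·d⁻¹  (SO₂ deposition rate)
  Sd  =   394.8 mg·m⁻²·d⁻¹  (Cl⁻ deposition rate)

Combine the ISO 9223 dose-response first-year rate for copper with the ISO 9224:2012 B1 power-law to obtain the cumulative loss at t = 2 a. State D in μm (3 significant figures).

copper: temperature factor f = -0.080·(11.5) = -0.9200
  SO₂ term: 0.0053·46.7^0.26·exp(0.059·46-0.9200) = 0.08658
  Cl⁻ term: 0.01025·394.8^0.27·exp(0.036·46+0.049·21.5) = 0.7735
  sum: 0.08658 + 0.7735 → r_corr = 0.8601 μm/a
Power-law: D(2) = r_corr · 2^0.667
  D(2) = 0.8601 × 2^0.667 = 0.8601 × 1.588 = 1.366 μm

D(2) = 1.37 μm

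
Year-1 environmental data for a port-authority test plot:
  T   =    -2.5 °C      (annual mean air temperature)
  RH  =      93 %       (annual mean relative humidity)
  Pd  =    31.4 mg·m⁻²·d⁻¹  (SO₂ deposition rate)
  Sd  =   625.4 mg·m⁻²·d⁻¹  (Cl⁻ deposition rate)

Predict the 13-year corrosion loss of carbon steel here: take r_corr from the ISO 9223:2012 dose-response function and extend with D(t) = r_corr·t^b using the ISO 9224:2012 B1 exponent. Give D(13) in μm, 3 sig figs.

carbon steel: temperature factor f = +0.150·(-12.5) = -1.8750
  Pd branch = 1.77·Pd^0.52·e^(0.02·RH+f) = 10.47 μm/a
  Cl⁻ term: 0.102·625.4^0.62·exp(0.033·93+0.04·-2.5) = 107.6
  r_corr = 10.47 + 107.6 = 118 μm/a
Power-law: D(13) = r_corr · 13^0.523
  D(13) = 118 × 13^0.523 = 118 × 3.825 = 451.4 μm

D(13) = 451 μm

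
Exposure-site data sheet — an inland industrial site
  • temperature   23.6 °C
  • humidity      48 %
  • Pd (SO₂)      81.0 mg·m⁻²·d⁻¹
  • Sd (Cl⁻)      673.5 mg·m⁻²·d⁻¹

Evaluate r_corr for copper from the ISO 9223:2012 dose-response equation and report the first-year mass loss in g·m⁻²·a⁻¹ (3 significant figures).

r_corr = 10.4 g·m⁻²·a⁻¹

copper: T>10 °C ⇒ hinge -0.080·(23.6−10) = -1.0880
  SO₂ term: 0.0053·81.0^0.26·exp(0.059·48-1.0880) = 0.09504
  Sd branch = 0.01025·Sd^0.27·e^(0.036·RH+0.049·T) = 1.064 μm/a
  sum: 0.09504 + 1.064 → r_corr = 1.159 μm/a
Convert to mass loss: 1.159 μm/a × 8.96 g/cm³ = 10.39 g·m⁻²·a⁻¹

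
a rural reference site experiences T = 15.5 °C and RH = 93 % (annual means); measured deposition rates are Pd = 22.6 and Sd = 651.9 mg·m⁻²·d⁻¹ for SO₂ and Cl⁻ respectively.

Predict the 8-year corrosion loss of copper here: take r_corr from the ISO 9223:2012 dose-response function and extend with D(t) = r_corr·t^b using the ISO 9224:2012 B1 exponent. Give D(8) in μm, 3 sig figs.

copper: f(T) = -0.080·(T−10) [T>10 °C] = -0.4400
  SO₂ term: 0.0053·22.6^0.26·exp(0.059·93-0.4400) = 1.855
  Sd branch = 0.01025·Sd^0.27·e^(0.036·RH+0.049·T) = 3.584 μm/a
  sum: 1.855 + 3.584 → r_corr = 5.439 μm/a
Power-law: D(8) = r_corr · 8^0.667
  D(8) = 5.439 × 8^0.667 = 5.439 × 4.003 = 21.77 μm

D(8) = 21.8 μm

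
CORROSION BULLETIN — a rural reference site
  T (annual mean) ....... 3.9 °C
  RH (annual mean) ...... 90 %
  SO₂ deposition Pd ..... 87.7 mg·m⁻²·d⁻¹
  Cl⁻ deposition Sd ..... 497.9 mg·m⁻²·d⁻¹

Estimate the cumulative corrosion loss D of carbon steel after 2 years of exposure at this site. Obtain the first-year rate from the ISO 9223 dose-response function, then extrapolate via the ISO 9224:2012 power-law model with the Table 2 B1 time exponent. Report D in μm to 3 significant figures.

D(2) = 220 μm

carbon steel: f(T) = +0.150·(T−10) [T≤10 °C] = -0.9150
  sulphur-dioxide contribution → 43.92 μm/a
  chloride contribution → 109.3 μm/a
  total first-year rate 153.2 μm/a
Power-law: D(2) = r_corr · 2^0.523
  D(2) = 153.2 × 2^0.523 = 153.2 × 1.437 = 220.1 μm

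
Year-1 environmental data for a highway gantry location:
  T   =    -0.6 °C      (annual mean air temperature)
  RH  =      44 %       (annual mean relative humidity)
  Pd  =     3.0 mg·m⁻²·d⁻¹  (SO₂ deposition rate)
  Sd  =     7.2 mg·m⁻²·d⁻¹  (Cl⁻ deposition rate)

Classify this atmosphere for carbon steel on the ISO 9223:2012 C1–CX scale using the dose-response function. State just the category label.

C2

carbon steel: f(T) = +0.150·(T−10) [T≤10 °C] = -1.5900
  sulphur-dioxide contribution → 1.541 μm/a
  chloride contribution → 1.447 μm/a
  total first-year rate 2.987 μm/a
ISO 9223 Table 2 (carbon steel): 1.3 < 2.99 ≤ 25 μm/a ⇒ C2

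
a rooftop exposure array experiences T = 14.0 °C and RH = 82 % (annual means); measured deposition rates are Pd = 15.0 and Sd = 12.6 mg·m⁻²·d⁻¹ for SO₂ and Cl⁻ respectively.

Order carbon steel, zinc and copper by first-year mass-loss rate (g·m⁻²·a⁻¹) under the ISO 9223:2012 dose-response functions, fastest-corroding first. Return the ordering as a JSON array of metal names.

["carbon steel", "copper", "zinc"]

carbon steel: temperature factor f = -0.054·(4.0) = -0.2160
  sulphur-dioxide contribution → 30.06 μm/a
  chloride contribution → 12.86 μm/a
  total first-year rate 42.92 μm/a
  mass loss = 42.92 μm/a × 7.85 g/cm³ = 336.9 g·m⁻²·a⁻¹
zinc: f(T) = -0.071·(T−10) [T>10 °C] = -0.2840
  sulphur-dioxide contribution → 1.39 μm/a
  chloride contribution → 0.4698 μm/a
  total first-year rate 1.859 μm/a
  mass loss = 1.859 μm/a × 7.14 g/cm³ = 13.28 g·m⁻²·a⁻¹
copper: temperature factor f = -0.080·(4.0) = -0.3200
  sulphur-dioxide contribution → 0.9822 μm/a
  chloride contribution → 0.7723 μm/a
  total first-year rate 1.755 μm/a
  mass loss = 1.755 μm/a × 8.96 g/cm³ = 15.72 g·m⁻²·a⁻¹
Ordering by g·m⁻²·a⁻¹: carbon steel (337) > copper (15.7) > zinc (13.3)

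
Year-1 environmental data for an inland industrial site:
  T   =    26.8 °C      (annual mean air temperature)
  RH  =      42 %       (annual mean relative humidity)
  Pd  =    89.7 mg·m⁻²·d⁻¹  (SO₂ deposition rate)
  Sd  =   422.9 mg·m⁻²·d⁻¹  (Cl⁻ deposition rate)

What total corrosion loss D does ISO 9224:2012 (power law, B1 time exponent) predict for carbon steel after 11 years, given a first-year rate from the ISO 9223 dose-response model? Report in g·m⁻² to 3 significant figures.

D(11) = 1.86e+03 g·m⁻²

carbon steel: T>10 °C ⇒ hinge -0.054·(26.8−10) = -0.9072
  Pd branch = 1.77·Pd^0.52·e^(0.02·RH+f) = 17.15 μm/a
  Sd branch = 0.102·Sd^0.62·e^(0.033·RH+0.04·T) = 50.62 μm/a
  sum: 17.15 + 50.62 → r_corr = 67.77 μm/a
Power-law: D(11) = r_corr · 11^0.523
  D(11) = 67.77 × 11^0.523 = 67.77 × 3.505 = 237.5 μm
  Mass loss = 237.5 μm × 7.85 g/cm³ = 1865 g·m⁻²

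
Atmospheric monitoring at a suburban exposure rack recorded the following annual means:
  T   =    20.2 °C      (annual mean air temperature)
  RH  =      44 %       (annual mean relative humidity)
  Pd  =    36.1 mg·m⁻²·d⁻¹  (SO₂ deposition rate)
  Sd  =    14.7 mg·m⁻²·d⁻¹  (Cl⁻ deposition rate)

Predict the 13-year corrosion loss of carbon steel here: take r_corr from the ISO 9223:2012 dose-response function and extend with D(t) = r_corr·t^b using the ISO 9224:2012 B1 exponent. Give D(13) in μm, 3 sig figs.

carbon steel: temperature factor f = -0.054·(10.2) = -0.5508
  Pd branch = 1.77·Pd^0.52·e^(0.02·RH+f) = 15.88 μm/a
  Cl⁻ term: 0.102·14.7^0.62·exp(0.033·44+0.04·20.2) = 5.174
  r_corr = 15.88 + 5.174 = 21.05 μm/a
Power-law: D(13) = r_corr · 13^0.523
  D(13) = 21.05 × 13^0.523 = 21.05 × 3.825 = 80.52 μm

D(13) = 80.5 μm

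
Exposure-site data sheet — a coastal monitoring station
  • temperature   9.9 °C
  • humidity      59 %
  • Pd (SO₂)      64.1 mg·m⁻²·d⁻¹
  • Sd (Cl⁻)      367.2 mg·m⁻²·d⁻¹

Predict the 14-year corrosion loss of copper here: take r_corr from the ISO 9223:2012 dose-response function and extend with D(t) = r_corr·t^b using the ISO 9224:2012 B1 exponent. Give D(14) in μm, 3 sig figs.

D(14) = 6.91 μm

copper: f(T) = +0.126·(T−10) [T≤10 °C] = -0.0126
  Pd branch = 0.0053·Pd^0.26·e^(0.059·RH+f) = 0.5016 μm/a
  Cl⁻ term: 0.01025·367.2^0.27·exp(0.036·59+0.049·9.9) = 0.6861
  r_corr = 0.5016 + 0.6861 = 1.188 μm/a
Power-law: D(14) = r_corr · 14^0.667
  D(14) = 1.188 × 14^0.667 = 1.188 × 5.814 = 6.905 μm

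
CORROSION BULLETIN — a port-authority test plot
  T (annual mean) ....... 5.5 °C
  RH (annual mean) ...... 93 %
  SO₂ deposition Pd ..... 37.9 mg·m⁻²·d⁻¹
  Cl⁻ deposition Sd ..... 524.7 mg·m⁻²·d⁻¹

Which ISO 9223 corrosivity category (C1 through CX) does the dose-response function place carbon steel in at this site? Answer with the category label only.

carbon steel: T≤10 °C ⇒ hinge +0.150·(5.5−10) = -0.6750
  Pd branch = 1.77·Pd^0.52·e^(0.02·RH+f) = 38.33 μm/a
  Cl⁻ term: 0.102·524.7^0.62·exp(0.033·93+0.04·5.5) = 132.8
  r_corr = 38.33 + 132.8 = 171.2 μm/a
Category bounds: 80…200 μm/a bracket r_corr ⇒ C5

C5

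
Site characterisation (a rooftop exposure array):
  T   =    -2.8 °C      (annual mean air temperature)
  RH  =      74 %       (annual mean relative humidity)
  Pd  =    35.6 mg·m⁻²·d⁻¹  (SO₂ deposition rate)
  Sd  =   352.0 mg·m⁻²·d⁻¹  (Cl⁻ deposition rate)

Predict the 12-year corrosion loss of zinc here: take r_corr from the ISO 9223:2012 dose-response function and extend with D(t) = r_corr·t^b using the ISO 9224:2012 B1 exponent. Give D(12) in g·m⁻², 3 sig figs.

D(12) = 99.8 g·m⁻²

zinc: temperature factor f = +0.038·(-12.8) = -0.4864
  sulphur-dioxide contribution → 1.149 μm/a
  chloride contribution → 0.7052 μm/a
  ⇒ r_corr(zinc) = 1.854 μm/a
Power-law: D(12) = r_corr · 12^0.813
  D(12) = 1.854 × 12^0.813 = 1.854 × 7.54 = 13.98 μm
  Mass loss = 13.98 μm × 7.14 g/cm³ = 99.82 g·m⁻²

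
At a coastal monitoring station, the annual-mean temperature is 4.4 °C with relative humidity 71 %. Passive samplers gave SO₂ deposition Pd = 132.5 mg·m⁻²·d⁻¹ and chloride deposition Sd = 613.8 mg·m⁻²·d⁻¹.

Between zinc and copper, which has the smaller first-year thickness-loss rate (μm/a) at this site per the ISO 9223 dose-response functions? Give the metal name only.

copper

zinc: temperature factor f = +0.038·(-5.6) = -0.2128
  Pd branch = 0.0129·Pd^0.44·e^(0.046·RH+f) = 2.346 μm/a
  Sd branch = 0.0175·Sd^0.57·e^(0.008·RH+0.085·T) = 1.743 μm/a
  sum: 2.346 + 1.743 → r_corr = 4.089 μm/a
copper: T≤10 °C ⇒ hinge +0.126·(4.4−10) = -0.7056
  Pd branch = 0.0053·Pd^0.26·e^(0.059·RH+f) = 0.615 μm/a
  Sd branch = 0.01025·Sd^0.27·e^(0.036·RH+0.049·T) = 0.9272 μm/a
  sum: 0.615 + 0.9272 → r_corr = 1.542 μm/a
Ordering by μm/a: zinc (4.09) > copper (1.54)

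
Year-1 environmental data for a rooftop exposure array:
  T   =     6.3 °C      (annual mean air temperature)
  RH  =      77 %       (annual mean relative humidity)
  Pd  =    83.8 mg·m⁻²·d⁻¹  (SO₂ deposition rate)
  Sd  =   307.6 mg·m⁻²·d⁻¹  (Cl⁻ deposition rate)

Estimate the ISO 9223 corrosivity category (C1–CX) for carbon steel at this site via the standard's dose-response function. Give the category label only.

C5

carbon steel: f(T) = +0.150·(T−10) [T≤10 °C] = -0.5550
  Pd branch = 1.77·Pd^0.52·e^(0.02·RH+f) = 47.41 μm/a
  Cl⁻ term: 0.102·307.6^0.62·exp(0.033·77+0.04·6.3) = 58.09
  r_corr = 47.41 + 58.09 = 105.5 μm/a
Category bounds: 80…200 μm/a bracket r_corr ⇒ C5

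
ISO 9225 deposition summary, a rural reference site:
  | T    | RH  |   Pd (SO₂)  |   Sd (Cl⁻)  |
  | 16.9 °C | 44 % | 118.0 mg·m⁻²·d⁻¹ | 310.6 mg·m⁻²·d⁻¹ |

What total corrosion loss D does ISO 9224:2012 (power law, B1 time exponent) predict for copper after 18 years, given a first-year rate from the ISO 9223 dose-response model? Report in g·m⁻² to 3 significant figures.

copper: temperature factor f = -0.080·(6.9) = -0.5520
  sulphur-dioxide contribution → 0.1415 μm/a
  chloride contribution → 0.5385 μm/a
  total first-year rate 0.68 μm/a
ISO 9224: D(t) = r_corr · t^b with b = 0.667 (copper, B1)
  D(18) = 0.68 × 18^0.667 = 0.68 × 6.875 = 4.675 μm
  Mass loss = 4.675 μm × 8.96 g/cm³ = 41.89 g·m⁻²

D(18) = 41.9 g·m⁻²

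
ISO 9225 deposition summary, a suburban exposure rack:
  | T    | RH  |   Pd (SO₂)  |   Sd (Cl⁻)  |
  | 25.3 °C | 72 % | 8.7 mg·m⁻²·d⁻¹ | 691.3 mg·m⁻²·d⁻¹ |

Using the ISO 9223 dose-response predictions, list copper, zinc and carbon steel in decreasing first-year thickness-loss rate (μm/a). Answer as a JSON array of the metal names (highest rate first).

copper: f(T) = -0.080·(T−10) [T>10 °C] = -1.2240
  SO₂ term: 0.0053·8.7^0.26·exp(0.059·72-1.2240) = 0.1914
  Sd branch = 0.01025·Sd^0.27·e^(0.036·RH+0.049·T) = 2.764 μm/a
  sum: 0.1914 + 2.764 → r_corr = 2.955 μm/a
zinc: temperature factor f = -0.071·(15.3) = -1.0863
  SO₂ term: 0.0129·8.7^0.44·exp(0.046·72-1.0863) = 0.3094
  Sd branch = 0.0175·Sd^0.57·e^(0.008·RH+0.085·T) = 11.11 μm/a
  r_corr = 0.3094 + 11.11 = 11.42 μm/a
carbon steel: temperature factor f = -0.054·(15.3) = -0.8262
  Pd branch = 1.77·Pd^0.52·e^(0.02·RH+f) = 10.07 μm/a
  Sd branch = 0.102·Sd^0.62·e^(0.033·RH+0.04·T) = 174 μm/a
  sum: 10.07 + 174 → r_corr = 184.1 μm/a
Ordering by μm/a: carbon steel (184) > zinc (11.4) > copper (2.96)

["carbon steel", "zinc", "copper"]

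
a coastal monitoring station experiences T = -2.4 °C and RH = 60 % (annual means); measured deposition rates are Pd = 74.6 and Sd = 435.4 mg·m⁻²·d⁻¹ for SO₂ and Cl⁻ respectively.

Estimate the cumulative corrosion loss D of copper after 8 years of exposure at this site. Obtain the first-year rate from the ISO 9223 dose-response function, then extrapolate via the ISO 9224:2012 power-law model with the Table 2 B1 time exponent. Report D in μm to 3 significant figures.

D(8) = 2.10 μm

copper: T≤10 °C ⇒ hinge +0.126·(-2.4−10) = -1.5624
  sulphur-dioxide contribution → 0.1175 μm/a
  chloride contribution → 0.4076 μm/a
  total first-year rate 0.5251 μm/a
Power-law: D(8) = r_corr · 8^0.667
  D(8) = 0.5251 × 8^0.667 = 0.5251 × 4.003 = 2.102 μm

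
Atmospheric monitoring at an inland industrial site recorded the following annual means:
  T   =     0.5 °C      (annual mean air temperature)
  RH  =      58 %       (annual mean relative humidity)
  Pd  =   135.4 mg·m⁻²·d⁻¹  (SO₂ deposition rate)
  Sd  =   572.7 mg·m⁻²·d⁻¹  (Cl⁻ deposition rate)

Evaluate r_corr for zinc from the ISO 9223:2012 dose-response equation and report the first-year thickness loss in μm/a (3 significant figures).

zinc: f(T) = +0.038·(T−10) [T≤10 °C] = -0.3610
  SO₂ term: 0.0129·135.4^0.44·exp(0.046·58-0.3610) = 1.123
  Sd branch = 0.0175·Sd^0.57·e^(0.008·RH+0.085·T) = 1.084 μm/a
  r_corr = 1.123 + 1.084 = 2.207 μm/a

r_corr = 2.21 μm/a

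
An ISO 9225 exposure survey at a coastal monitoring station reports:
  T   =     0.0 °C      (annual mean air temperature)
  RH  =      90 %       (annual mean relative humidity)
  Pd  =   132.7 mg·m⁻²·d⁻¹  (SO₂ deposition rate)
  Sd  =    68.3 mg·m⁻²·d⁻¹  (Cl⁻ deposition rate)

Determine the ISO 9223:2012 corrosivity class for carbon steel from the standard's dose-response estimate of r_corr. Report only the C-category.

C4

carbon steel: f(T) = +0.150·(T−10) [T≤10 °C] = -1.5000
  sulphur-dioxide contribution → 30.35 μm/a
  chloride contribution → 27.28 μm/a
  total first-year rate 57.63 μm/a
57.6 μm/a falls in (50, 80] for carbon steel → category C4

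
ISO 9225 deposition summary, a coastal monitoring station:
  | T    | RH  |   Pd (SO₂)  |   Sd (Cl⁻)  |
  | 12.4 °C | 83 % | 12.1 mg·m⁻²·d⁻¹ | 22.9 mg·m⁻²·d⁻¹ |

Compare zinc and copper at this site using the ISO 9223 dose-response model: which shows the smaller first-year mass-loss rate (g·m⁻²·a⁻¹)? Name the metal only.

zinc: f(T) = -0.071·(T−10) [T>10 °C] = -0.1704
  Pd branch = 0.0129·Pd^0.44·e^(0.046·RH+f) = 1.483 μm/a
  Sd branch = 0.0175·Sd^0.57·e^(0.008·RH+0.085·T) = 0.5811 μm/a
  r_corr = 1.483 + 0.5811 = 2.064 μm/a
  mass loss = 2.064 μm/a × 7.14 g/cm³ = 14.74 g·m⁻²·a⁻¹
copper: T>10 °C ⇒ hinge -0.080·(12.4−10) = -0.1920
  Pd branch = 0.0053·Pd^0.26·e^(0.059·RH+f) = 1.12 μm/a
  Sd branch = 0.01025·Sd^0.27·e^(0.036·RH+0.049·T) = 0.8698 μm/a
  r_corr = 1.12 + 0.8698 = 1.99 μm/a
  mass loss = 1.99 μm/a × 8.96 g/cm³ = 17.83 g·m⁻²·a⁻¹
Ordering by g·m⁻²·a⁻¹: copper (17.8) > zinc (14.7)

zinc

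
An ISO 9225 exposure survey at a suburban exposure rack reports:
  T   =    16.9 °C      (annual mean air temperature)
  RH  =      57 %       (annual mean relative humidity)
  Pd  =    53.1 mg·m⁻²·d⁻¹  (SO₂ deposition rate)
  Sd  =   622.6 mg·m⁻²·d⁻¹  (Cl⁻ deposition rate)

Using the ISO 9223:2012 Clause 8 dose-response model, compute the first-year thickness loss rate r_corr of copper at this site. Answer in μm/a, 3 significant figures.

r_corr = 1.28 μm/a

copper: f(T) = -0.080·(T−10) [T>10 °C] = -0.5520
  Pd branch = 0.0053·Pd^0.26·e^(0.059·RH+f) = 0.2475 μm/a
  Sd branch = 0.01025·Sd^0.27·e^(0.036·RH+0.049·T) = 1.037 μm/a
  sum: 0.2475 + 1.037 → r_corr = 1.285 μm/a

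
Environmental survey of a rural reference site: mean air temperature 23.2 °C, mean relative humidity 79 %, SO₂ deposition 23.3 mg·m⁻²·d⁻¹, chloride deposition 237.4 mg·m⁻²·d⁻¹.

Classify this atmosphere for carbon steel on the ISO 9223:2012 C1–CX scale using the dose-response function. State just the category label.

carbon steel: f(T) = -0.054·(T−10) [T>10 °C] = -0.7128
  sulphur-dioxide contribution → 21.66 μm/a
  chloride contribution → 103.9 μm/a
  ⇒ r_corr(carbon steel) = 125.6 μm/a
ISO 9223 Table 2 (carbon steel): 80 < 126 ≤ 200 μm/a ⇒ C5

C5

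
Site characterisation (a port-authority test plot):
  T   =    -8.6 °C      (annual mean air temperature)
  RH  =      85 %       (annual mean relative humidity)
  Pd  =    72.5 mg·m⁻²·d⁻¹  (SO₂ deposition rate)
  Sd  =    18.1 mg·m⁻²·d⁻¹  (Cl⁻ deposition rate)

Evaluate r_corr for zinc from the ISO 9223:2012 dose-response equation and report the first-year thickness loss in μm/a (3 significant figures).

zinc: f(T) = +0.038·(T−10) [T≤10 °C] = -0.7068
  SO₂ term: 0.0129·72.5^0.44·exp(0.046·85-0.7068) = 2.091
  Sd branch = 0.0175·Sd^0.57·e^(0.008·RH+0.085·T) = 0.08665 μm/a
  r_corr = 2.091 + 0.08665 = 2.177 μm/a

r_corr = 2.18 μm/a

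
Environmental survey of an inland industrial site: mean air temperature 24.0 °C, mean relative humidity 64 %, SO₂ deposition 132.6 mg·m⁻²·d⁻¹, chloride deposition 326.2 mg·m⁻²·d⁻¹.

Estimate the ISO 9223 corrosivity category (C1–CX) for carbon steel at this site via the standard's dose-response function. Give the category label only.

C5

carbon steel: T>10 °C ⇒ hinge -0.054·(24.0−10) = -0.7560
  SO₂ term: 1.77·132.6^0.52·exp(0.02·64-0.7560) = 37.95
  Cl⁻ term: 0.102·326.2^0.62·exp(0.033·64+0.04·24.0) = 79.64
  sum: 37.95 + 79.64 → r_corr = 117.6 μm/a
ISO 9223 Table 2 (carbon steel): 80 < 118 ≤ 200 μm/a ⇒ C5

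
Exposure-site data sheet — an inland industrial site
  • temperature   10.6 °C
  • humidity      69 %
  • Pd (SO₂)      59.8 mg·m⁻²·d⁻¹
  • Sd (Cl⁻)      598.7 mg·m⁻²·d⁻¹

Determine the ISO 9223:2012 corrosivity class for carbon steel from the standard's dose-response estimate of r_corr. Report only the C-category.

carbon steel: temperature factor f = -0.054·(0.6) = -0.0324
  Pd branch = 1.77·Pd^0.52·e^(0.02·RH+f) = 57.16 μm/a
  Cl⁻ term: 0.102·598.7^0.62·exp(0.033·69+0.04·10.6) = 80.08
  sum: 57.16 + 80.08 → r_corr = 137.2 μm/a
137 μm/a falls in (80, 200] for carbon steel → category C5

C5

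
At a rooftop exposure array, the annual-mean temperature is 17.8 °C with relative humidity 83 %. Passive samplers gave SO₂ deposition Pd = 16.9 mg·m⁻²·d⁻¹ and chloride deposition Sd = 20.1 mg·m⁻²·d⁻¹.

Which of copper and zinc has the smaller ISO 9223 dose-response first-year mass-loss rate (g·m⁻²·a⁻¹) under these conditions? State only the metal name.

copper: T>10 °C ⇒ hinge -0.080·(17.8−10) = -0.6240
  sulphur-dioxide contribution → 0.793 μm/a
  chloride contribution → 1.094 μm/a
  total first-year rate 1.887 μm/a
  mass loss = 1.887 μm/a × 8.96 g/cm³ = 16.91 g·m⁻²·a⁻¹
zinc: temperature factor f = -0.071·(7.8) = -0.5538
  sulphur-dioxide contribution → 1.171 μm/a
  chloride contribution → 0.8537 μm/a
  total first-year rate 2.025 μm/a
  mass loss = 2.025 μm/a × 7.14 g/cm³ = 14.46 g·m⁻²·a⁻¹
Ordering by g·m⁻²·a⁻¹: copper (16.9) > zinc (14.5)

zinc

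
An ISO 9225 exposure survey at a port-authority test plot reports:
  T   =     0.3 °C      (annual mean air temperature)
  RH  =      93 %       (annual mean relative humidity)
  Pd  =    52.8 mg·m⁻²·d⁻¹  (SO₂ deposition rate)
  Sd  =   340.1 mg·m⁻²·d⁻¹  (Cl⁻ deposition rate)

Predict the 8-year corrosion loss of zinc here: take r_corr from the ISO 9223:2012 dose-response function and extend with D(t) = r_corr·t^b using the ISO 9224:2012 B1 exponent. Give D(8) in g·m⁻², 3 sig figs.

zinc: f(T) = +0.038·(T−10) [T≤10 °C] = -0.3686
  Pd branch = 0.0129·Pd^0.44·e^(0.046·RH+f) = 3.685 μm/a
  Sd branch = 0.0175·Sd^0.57·e^(0.008·RH+0.085·T) = 1.048 μm/a
  r_corr = 3.685 + 1.048 = 4.732 μm/a
Long-term exponent b (ISO 9224 Table 2, B1) = 0.813
  D(8) = 4.732 × 8^0.813 = 4.732 × 5.423 = 25.66 μm
  Mass loss = 25.66 μm × 7.14 g/cm³ = 183.2 g·m⁻²

D(8) = 183 g·m⁻²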